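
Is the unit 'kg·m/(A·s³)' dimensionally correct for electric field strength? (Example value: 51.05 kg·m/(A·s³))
Yes

electric field strength has SI base units: kg * m / (A * s^3)
kg·m/(A·s³) reduces to the same SI base units, so it is a valid unit for electric field strength.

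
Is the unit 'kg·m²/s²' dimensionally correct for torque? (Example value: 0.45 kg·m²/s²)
Yes

torque has SI base units: kg * m^2 / s^2
kg·m²/s² reduces to the same SI base units, so it is a valid unit for torque.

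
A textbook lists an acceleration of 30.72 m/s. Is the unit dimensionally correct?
No

acceleration has SI base units: m / s^2
m/s does NOT reduce to m / s^2; a valid unit for acceleration would be e.g. m/s².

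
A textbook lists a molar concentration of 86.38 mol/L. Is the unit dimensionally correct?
Yes

molar concentration has SI base units: mol / m^3
mol/L reduces to the same SI base units, so it is a valid unit for molar concentration.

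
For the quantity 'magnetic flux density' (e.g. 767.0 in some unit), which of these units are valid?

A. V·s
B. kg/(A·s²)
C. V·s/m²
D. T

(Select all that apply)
B, C, D

magnetic flux density has SI base units: kg / (A * s^2)

Checking each option against kg / (A * s^2):
  A. V·s: ✗ does not match
  B. kg/(A·s²): ✓ matches
  C. V·s/m²: ✓ matches
  D. T: ✓ matches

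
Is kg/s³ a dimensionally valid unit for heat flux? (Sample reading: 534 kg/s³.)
Yes

heat flux has SI base units: kg / s^3
kg/s³ reduces to the same SI base units, so it is a valid unit for heat flux.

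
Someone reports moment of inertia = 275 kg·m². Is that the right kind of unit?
Yes

moment of inertia has SI base units: kg * m^2
kg·m² reduces to the same SI base units, so it is a valid unit for moment of inertia.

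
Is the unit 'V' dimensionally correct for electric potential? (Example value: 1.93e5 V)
Yes

electric potential has SI base units: kg * m^2 / (A * s^3)
V reduces to the same SI base units, so it is a valid unit for electric potential.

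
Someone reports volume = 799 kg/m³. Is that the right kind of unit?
No

volume has SI base units: m^3
kg/m³ does NOT reduce to m^3; a valid unit for volume would be e.g. m³.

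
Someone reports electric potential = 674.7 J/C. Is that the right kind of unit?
Yes

electric potential has SI base units: kg * m^2 / (A * s^3)
J/C reduces to the same SI base units, so it is a valid unit for electric potential.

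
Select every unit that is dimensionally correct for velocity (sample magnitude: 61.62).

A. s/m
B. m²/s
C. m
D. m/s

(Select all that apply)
D

velocity has SI base units: m / s

Checking each option against m / s:
  A. s/m: ✗ does not match
  B. m²/s: ✗ does not match
  C. m: ✗ does not match
  D. m/s: ✓ matches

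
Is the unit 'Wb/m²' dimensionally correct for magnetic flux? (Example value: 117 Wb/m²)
No

magnetic flux has SI base units: kg * m^2 / (A * s^2)
Wb/m² does NOT reduce to kg * m^2 / (A * s^2); a valid unit for magnetic flux would be e.g. Wb.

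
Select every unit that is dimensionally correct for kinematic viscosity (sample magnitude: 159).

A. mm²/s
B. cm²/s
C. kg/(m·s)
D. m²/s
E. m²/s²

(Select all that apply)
A, B, D

kinematic viscosity has SI base units: m^2 / s

Checking each option against m^2 / s:
  A. mm²/s: ✓ matches
  B. cm²/s: ✓ matches
  C. kg/(m·s): ✗ does not match
  D. m²/s: ✓ matches
  E. m²/s²: ✗ does not match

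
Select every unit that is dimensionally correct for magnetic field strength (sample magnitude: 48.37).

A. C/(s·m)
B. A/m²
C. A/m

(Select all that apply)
A, C

magnetic field strength has SI base units: A / m

Checking each option against A / m:
  A. C/(s·m): ✓ matches
  B. A/m²: ✗ does not match
  C. A/m: ✓ matches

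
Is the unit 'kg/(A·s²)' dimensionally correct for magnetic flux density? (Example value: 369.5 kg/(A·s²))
Yes

magnetic flux density has SI base units: kg / (A * s^2)
kg/(A·s²) reduces to the same SI base units, so it is a valid unit for magnetic flux density.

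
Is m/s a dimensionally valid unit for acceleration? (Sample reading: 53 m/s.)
No

acceleration has SI base units: m / s^2
m/s does NOT reduce to m / s^2; a valid unit for acceleration would be e.g. m/s².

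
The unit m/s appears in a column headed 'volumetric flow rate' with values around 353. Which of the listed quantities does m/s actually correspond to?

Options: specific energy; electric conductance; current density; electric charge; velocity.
velocity

volumetric flow rate should have units dimensionally equivalent to m^3 / s (e.g. m³/s).
The given unit 'm/s' reduces to m / s. Of the listed options, that is the dimensionality of velocity.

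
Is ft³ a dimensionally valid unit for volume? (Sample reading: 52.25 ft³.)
Yes

volume has SI base units: m^3
ft³ reduces to the same SI base units, so it is a valid unit for volume.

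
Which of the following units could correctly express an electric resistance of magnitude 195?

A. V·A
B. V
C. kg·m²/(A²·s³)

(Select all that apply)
C

electric resistance has SI base units: kg * m^2 / (A^2 * s^3)

Checking each option against kg * m^2 / (A^2 * s^3):
  A. V·A: ✗ does not match
  B. V: ✗ does not match
  C. kg·m²/(A²·s³): ✓ matches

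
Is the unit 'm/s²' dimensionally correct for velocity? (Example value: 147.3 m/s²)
No

velocity has SI base units: m / s
m/s² does NOT reduce to m / s; a valid unit for velocity would be e.g. m/s.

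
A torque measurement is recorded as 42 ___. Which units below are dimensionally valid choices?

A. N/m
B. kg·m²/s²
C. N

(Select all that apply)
B

torque has SI base units: kg * m^2 / s^2

Checking each option against kg * m^2 / s^2:
  A. N/m: ✗ does not match
  B. kg·m²/s²: ✓ matches
  C. N: ✗ does not match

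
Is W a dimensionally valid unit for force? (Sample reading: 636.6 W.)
No

force has SI base units: kg * m / s^2
W does NOT reduce to kg * m / s^2; a valid unit for force would be e.g. N.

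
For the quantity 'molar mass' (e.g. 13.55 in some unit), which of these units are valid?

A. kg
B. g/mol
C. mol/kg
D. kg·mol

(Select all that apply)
B

molar mass has SI base units: kg / mol

Checking each option against kg / mol:
  A. kg: ✗ does not match
  B. g/mol: ✓ matches
  C. mol/kg: ✗ does not match
  D. kg·mol: ✗ does not match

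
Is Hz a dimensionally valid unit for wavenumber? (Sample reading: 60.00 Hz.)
No

wavenumber has SI base units: 1 / m
Hz does NOT reduce to 1 / m; a valid unit for wavenumber would be e.g. 1/m.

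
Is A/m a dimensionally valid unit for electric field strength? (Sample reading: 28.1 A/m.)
No

electric field strength has SI base units: kg * m / (A * s^3)
A/m does NOT reduce to kg * m / (A * s^3); a valid unit for electric field strength would be e.g. V/m.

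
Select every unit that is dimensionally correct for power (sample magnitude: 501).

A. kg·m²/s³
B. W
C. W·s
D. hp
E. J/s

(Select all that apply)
A, B, D, E

power has SI base units: kg * m^2 / s^3

Checking each option against kg * m^2 / s^3:
  A. kg·m²/s³: ✓ matches
  B. W: ✓ matches
  C. W·s: ✗ does not match
  D. hp: ✓ matches
  E. J/s: ✓ matches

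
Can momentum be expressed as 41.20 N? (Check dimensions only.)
No

momentum has SI base units: kg * m / s
N does NOT reduce to kg * m / s; a valid unit for momentum would be e.g. kg·m/s.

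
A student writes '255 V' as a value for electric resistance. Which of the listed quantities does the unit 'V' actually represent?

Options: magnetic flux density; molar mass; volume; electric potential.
electric potential

electric resistance should have units dimensionally equivalent to kg * m^2 / (A^2 * s^3) (e.g. Ω).
The given unit 'V' reduces to kg * m^2 / (A * s^3). Of the listed options, that is the dimensionality of electric potential.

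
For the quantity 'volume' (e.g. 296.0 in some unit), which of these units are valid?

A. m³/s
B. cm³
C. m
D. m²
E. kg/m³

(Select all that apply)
B

volume has SI base units: m^3

Checking each option against m^3:
  A. m³/s: ✗ does not match
  B. cm³: ✓ matches
  C. m: ✗ does not match
  D. m²: ✗ does not match
  E. kg/m³: ✗ does not match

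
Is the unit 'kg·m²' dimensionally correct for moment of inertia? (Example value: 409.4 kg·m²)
Yes

moment of inertia has SI base units: kg * m^2
kg·m² reduces to the same SI base units, so it is a valid unit for moment of inertia.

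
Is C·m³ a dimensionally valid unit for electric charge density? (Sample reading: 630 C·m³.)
No

electric charge density has SI base units: A * s / m^3
C·m³ does NOT reduce to A * s / m^3; a valid unit for electric charge density would be e.g. C/m³.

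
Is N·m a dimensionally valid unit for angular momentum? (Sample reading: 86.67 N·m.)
No

angular momentum has SI base units: kg * m^2 / s
N·m does NOT reduce to kg * m^2 / s; a valid unit for angular momentum would be e.g. kg·m²/s.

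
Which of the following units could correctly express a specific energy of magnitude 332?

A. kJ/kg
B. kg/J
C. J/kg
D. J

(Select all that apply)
A, C

specific energy has SI base units: m^2 / s^2

Checking each option against m^2 / s^2:
  A. kJ/kg: ✓ matches
  B. kg/J: ✗ does not match
  C. J/kg: ✓ matches
  D. J: ✗ does not match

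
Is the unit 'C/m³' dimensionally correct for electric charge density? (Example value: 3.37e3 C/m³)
Yes

electric charge density has SI base units: A * s / m^3
C/m³ reduces to the same SI base units, so it is a valid unit for electric charge density.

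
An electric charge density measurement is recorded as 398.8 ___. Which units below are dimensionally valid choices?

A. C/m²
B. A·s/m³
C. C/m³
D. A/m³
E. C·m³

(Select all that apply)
B, C

electric charge density has SI base units: A * s / m^3

Checking each option against A * s / m^3:
  A. C/m²: ✗ does not match
  B. A·s/m³: ✓ matches
  C. C/m³: ✓ matches
  D. A/m³: ✗ does not match
  E. C·m³: ✗ does not match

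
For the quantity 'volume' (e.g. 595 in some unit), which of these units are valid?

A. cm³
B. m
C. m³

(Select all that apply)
A, C

volume has SI base units: m^3

Checking each option against m^3:
  A. cm³: ✓ matches
  B. m: ✗ does not match
  C. m³: ✓ matches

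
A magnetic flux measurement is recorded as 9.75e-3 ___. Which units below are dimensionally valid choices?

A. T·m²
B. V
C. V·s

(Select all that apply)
A, C

magnetic flux has SI base units: kg * m^2 / (A * s^2)

Checking each option against kg * m^2 / (A * s^2):
  A. T·m²: ✓ matches
  B. V: ✗ does not match
  C. V·s: ✓ matches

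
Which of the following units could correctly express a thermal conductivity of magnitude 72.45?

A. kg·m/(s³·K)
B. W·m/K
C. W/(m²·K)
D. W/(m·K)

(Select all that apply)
A, D

thermal conductivity has SI base units: kg * m / (s^3 * K)

Checking each option against kg * m / (s^3 * K):
  A. kg·m/(s³·K): ✓ matches
  B. W·m/K: ✗ does not match
  C. W/(m²·K): ✗ does not match
  D. W/(m·K): ✓ matches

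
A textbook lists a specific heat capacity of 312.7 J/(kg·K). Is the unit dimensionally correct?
Yes

specific heat capacity has SI base units: m^2 / (s^2 * K)
J/(kg·K) reduces to the same SI base units, so it is a valid unit for specific heat capacity.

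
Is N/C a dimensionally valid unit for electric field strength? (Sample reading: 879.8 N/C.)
Yes

electric field strength has SI base units: kg * m / (A * s^3)
N/C reduces to the same SI base units, so it is a valid unit for electric field strength.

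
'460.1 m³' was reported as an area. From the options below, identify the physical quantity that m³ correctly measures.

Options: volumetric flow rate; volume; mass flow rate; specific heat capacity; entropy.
volume

area should have units dimensionally equivalent to m^2 (e.g. m²).
The given unit 'm³' reduces to m^3. Of the listed options, that is the dimensionality of volume.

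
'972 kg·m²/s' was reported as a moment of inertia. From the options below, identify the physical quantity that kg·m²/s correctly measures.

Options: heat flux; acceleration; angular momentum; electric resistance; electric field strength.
angular momentum

moment of inertia should have units dimensionally equivalent to kg * m^2 (e.g. kg·m²).
The given unit 'kg·m²/s' reduces to kg * m^2 / s. Of the listed options, that is the dimensionality of angular momentum.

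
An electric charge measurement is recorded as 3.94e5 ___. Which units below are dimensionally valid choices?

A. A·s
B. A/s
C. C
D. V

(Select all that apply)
A, C

electric charge has SI base units: A * s

Checking each option against A * s:
  A. A·s: ✓ matches
  B. A/s: ✗ does not match
  C. C: ✓ matches
  D. V: ✗ does not match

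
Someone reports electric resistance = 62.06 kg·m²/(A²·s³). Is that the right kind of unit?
Yes

electric resistance has SI base units: kg * m^2 / (A^2 * s^3)
kg·m²/(A²·s³) reduces to the same SI base units, so it is a valid unit for electric resistance.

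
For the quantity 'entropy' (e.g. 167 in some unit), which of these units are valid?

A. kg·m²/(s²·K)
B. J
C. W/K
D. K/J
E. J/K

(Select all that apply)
A, E

entropy has SI base units: kg * m^2 / (s^2 * K)

Checking each option against kg * m^2 / (s^2 * K):
  A. kg·m²/(s²·K): ✓ matches
  B. J: ✗ does not match
  C. W/K: ✗ does not match
  D. K/J: ✗ does not match
  E. J/K: ✓ matches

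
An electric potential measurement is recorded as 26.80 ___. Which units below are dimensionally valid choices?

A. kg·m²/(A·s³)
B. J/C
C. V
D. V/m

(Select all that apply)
A, B, C

electric potential has SI base units: kg * m^2 / (A * s^3)

Checking each option against kg * m^2 / (A * s^3):
  A. kg·m²/(A·s³): ✓ matches
  B. J/C: ✓ matches
  C. V: ✓ matches
  D. V/m: ✗ does not match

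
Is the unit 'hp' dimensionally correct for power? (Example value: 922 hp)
Yes

power has SI base units: kg * m^2 / s^3
hp reduces to the same SI base units, so it is a valid unit for power.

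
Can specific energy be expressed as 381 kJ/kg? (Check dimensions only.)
Yes

specific energy has SI base units: m^2 / s^2
kJ/kg reduces to the same SI base units, so it is a valid unit for specific energy.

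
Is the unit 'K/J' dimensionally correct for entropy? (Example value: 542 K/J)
No

entropy has SI base units: kg * m^2 / (s^2 * K)
K/J does NOT reduce to kg * m^2 / (s^2 * K); a valid unit for entropy would be e.g. J/K.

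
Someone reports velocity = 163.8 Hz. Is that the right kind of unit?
No

velocity has SI base units: m / s
Hz does NOT reduce to m / s; a valid unit for velocity would be e.g. m/s.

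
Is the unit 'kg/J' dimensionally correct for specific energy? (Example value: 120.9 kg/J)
No

specific energy has SI base units: m^2 / s^2
kg/J does NOT reduce to m^2 / s^2; a valid unit for specific energy would be e.g. J/kg.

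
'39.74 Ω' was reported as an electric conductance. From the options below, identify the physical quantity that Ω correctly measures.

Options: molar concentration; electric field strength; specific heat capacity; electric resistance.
electric resistance

electric conductance should have units dimensionally equivalent to A^2 * s^3 / (kg * m^2) (e.g. S).
The given unit 'Ω' reduces to kg * m^2 / (A^2 * s^3). Of the listed options, that is the dimensionality of electric resistance.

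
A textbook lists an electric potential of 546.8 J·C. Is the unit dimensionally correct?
No

electric potential has SI base units: kg * m^2 / (A * s^3)
J·C does NOT reduce to kg * m^2 / (A * s^3); a valid unit for electric potential would be e.g. V.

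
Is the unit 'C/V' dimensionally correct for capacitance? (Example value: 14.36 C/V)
Yes

capacitance has SI base units: A^2 * s^4 / (kg * m^2)
C/V reduces to the same SI base units, so it is a valid unit for capacitance.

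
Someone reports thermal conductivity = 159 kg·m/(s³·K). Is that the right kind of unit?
Yes

thermal conductivity has SI base units: kg * m / (s^3 * K)
kg·m/(s³·K) reduces to the same SI base units, so it is a valid unit for thermal conductivity.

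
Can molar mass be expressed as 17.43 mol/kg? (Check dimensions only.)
No

molar mass has SI base units: kg / mol
mol/kg does NOT reduce to kg / mol; a valid unit for molar mass would be e.g. kg/mol.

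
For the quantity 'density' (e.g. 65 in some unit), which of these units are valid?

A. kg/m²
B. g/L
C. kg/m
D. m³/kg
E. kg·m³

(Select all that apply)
B

density has SI base units: kg / m^3

Checking each option against kg / m^3:
  A. kg/m²: ✗ does not match
  B. g/L: ✓ matches
  C. kg/m: ✗ does not match
  D. m³/kg: ✗ does not match
  E. kg·m³: ✗ does not match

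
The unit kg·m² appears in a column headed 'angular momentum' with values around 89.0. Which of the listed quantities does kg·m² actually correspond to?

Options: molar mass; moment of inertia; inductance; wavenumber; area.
moment of inertia

angular momentum should have units dimensionally equivalent to kg * m^2 / s (e.g. kg·m²/s).
The given unit 'kg·m²' reduces to kg * m^2. Of the listed options, that is the dimensionality of moment of inertia.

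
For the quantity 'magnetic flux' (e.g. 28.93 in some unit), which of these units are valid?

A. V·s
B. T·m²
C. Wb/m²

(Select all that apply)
A, B

magnetic flux has SI base units: kg * m^2 / (A * s^2)

Checking each option against kg * m^2 / (A * s^2):
  A. V·s: ✓ matches
  B. T·m²: ✓ matches
  C. Wb/m²: ✗ does not match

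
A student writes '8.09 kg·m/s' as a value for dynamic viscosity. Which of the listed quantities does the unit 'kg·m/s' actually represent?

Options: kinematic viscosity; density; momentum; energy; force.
momentum

dynamic viscosity should have units dimensionally equivalent to kg / (m * s) (e.g. Pa·s).
The given unit 'kg·m/s' reduces to kg * m / s. Of the listed options, that is the dimensionality of momentum.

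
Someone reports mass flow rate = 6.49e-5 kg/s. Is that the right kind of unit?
Yes

mass flow rate has SI base units: kg / s
kg/s reduces to the same SI base units, so it is a valid unit for mass flow rate.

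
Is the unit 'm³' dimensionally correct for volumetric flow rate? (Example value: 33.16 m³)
No

volumetric flow rate has SI base units: m^3 / s
m³ does NOT reduce to m^3 / s; a valid unit for volumetric flow rate would be e.g. m³/s.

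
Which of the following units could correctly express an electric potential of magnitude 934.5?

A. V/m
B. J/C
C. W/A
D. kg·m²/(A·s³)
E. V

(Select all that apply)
B, C, D, E

electric potential has SI base units: kg * m^2 / (A * s^3)

Checking each option against kg * m^2 / (A * s^3):
  A. V/m: ✗ does not match
  B. J/C: ✓ matches
  C. W/A: ✓ matches
  D. kg·m²/(A·s³): ✓ matches
  E. V: ✓ matches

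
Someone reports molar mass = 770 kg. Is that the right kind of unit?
No

molar mass has SI base units: kg / mol
kg does NOT reduce to kg / mol; a valid unit for molar mass would be e.g. kg/mol.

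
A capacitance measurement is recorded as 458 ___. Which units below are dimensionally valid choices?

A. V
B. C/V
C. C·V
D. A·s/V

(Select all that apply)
B, D

capacitance has SI base units: A^2 * s^4 / (kg * m^2)

Checking each option against A^2 * s^4 / (kg * m^2):
  A. V: ✗ does not match
  B. C/V: ✓ matches
  C. C·V: ✗ does not match
  D. A·s/V: ✓ matches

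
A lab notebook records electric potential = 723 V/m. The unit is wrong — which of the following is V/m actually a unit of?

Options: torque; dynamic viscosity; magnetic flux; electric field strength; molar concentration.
electric field strength

electric potential should have units dimensionally equivalent to kg * m^2 / (A * s^3) (e.g. V).
The given unit 'V/m' reduces to kg * m / (A * s^3). Of the listed options, that is the dimensionality of electric field strength.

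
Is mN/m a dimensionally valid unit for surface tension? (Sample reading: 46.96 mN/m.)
Yes

surface tension has SI base units: kg / s^2
mN/m reduces to the same SI base units, so it is a valid unit for surface tension.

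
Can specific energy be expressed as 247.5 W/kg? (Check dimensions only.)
No

specific energy has SI base units: m^2 / s^2
W/kg does NOT reduce to m^2 / s^2; a valid unit for specific energy would be e.g. J/kg.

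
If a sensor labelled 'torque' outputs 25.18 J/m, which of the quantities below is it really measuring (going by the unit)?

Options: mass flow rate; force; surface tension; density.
force

torque should have units dimensionally equivalent to kg * m^2 / s^2 (e.g. N·m).
The given unit 'J/m' reduces to kg * m / s^2. Of the listed options, that is the dimensionality of force.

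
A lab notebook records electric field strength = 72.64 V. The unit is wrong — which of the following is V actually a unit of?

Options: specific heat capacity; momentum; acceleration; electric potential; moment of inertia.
electric potential

electric field strength should have units dimensionally equivalent to kg * m / (A * s^3) (e.g. V/m).
The given unit 'V' reduces to kg * m^2 / (A * s^3). Of the listed options, that is the dimensionality of electric potential.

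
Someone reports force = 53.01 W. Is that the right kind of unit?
No

force has SI base units: kg * m / s^2
W does NOT reduce to kg * m / s^2; a valid unit for force would be e.g. N.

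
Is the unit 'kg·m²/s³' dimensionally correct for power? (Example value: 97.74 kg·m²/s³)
Yes

power has SI base units: kg * m^2 / s^3
kg·m²/s³ reduces to the same SI base units, so it is a valid unit for power.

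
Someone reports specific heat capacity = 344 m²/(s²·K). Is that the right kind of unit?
Yes

specific heat capacity has SI base units: m^2 / (s^2 * K)
m²/(s²·K) reduces to the same SI base units, so it is a valid unit for specific heat capacity.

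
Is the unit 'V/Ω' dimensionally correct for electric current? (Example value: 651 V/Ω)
Yes

electric current has SI base units: A
V/Ω reduces to the same SI base units, so it is a valid unit for electric current.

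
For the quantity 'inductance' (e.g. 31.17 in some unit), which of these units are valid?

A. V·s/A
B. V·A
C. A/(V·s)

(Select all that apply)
A

inductance has SI base units: kg * m^2 / (A^2 * s^2)

Checking each option against kg * m^2 / (A^2 * s^2):
  A. V·s/A: ✓ matches
  B. V·A: ✗ does not match
  C. A/(V·s): ✗ does not match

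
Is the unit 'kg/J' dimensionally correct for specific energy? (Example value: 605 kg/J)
No

specific energy has SI base units: m^2 / s^2
kg/J does NOT reduce to m^2 / s^2; a valid unit for specific energy would be e.g. J/kg.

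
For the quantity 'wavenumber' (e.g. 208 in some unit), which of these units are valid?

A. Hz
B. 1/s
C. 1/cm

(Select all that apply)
C

wavenumber has SI base units: 1 / m

Checking each option against 1 / m:
  A. Hz: ✗ does not match
  B. 1/s: ✗ does not match
  C. 1/cm: ✓ matches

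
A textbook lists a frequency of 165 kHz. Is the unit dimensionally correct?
Yes

frequency has SI base units: 1 / s
kHz reduces to the same SI base units, so it is a valid unit for frequency.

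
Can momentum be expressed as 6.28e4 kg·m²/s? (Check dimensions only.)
No

momentum has SI base units: kg * m / s
kg·m²/s does NOT reduce to kg * m / s; a valid unit for momentum would be e.g. kg·m/s.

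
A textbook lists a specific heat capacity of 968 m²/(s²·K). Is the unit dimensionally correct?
Yes

specific heat capacity has SI base units: m^2 / (s^2 * K)
m²/(s²·K) reduces to the same SI base units, so it is a valid unit for specific heat capacity.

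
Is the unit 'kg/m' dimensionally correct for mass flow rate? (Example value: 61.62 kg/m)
No

mass flow rate has SI base units: kg / s
kg/m does NOT reduce to kg / s; a valid unit for mass flow rate would be e.g. kg/s.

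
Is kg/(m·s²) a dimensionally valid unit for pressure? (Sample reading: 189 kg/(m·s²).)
Yes

pressure has SI base units: kg / (m * s^2)
kg/(m·s²) reduces to the same SI base units, so it is a valid unit for pressure.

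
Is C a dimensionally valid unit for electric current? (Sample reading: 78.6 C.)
No

electric current has SI base units: A
C does NOT reduce to A; a valid unit for electric current would be e.g. A.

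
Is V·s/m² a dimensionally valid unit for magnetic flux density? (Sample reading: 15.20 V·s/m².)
Yes

magnetic flux density has SI base units: kg / (A * s^2)
V·s/m² reduces to the same SI base units, so it is a valid unit for magnetic flux density.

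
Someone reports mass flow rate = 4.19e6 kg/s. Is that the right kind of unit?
Yes

mass flow rate has SI base units: kg / s
kg/s reduces to the same SI base units, so it is a valid unit for mass flow rate.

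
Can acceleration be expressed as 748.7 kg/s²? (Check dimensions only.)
No

acceleration has SI base units: m / s^2
kg/s² does NOT reduce to m / s^2; a valid unit for acceleration would be e.g. m/s².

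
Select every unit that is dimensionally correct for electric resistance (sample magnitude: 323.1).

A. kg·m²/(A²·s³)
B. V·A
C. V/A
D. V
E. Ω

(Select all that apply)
A, C, E

electric resistance has SI base units: kg * m^2 / (A^2 * s^3)

Checking each option against kg * m^2 / (A^2 * s^3):
  A. kg·m²/(A²·s³): ✓ matches
  B. V·A: ✗ does not match
  C. V/A: ✓ matches
  D. V: ✗ does not match
  E. Ω: ✓ matches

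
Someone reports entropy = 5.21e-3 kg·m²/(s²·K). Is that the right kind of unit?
Yes

entropy has SI base units: kg * m^2 / (s^2 * K)
kg·m²/(s²·K) reduces to the same SI base units, so it is a valid unit for entropy.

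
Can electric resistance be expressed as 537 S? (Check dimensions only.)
No

electric resistance has SI base units: kg * m^2 / (A^2 * s^3)
S does NOT reduce to kg * m^2 / (A^2 * s^3); a valid unit for electric resistance would be e.g. Ω.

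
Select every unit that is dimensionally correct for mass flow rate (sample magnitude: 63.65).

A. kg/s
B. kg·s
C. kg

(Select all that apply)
A

mass flow rate has SI base units: kg / s

Checking each option against kg / s:
  A. kg/s: ✓ matches
  B. kg·s: ✗ does not match
  C. kg: ✗ does not match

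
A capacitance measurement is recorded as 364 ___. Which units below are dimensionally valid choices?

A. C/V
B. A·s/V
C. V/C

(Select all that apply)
A, B

capacitance has SI base units: A^2 * s^4 / (kg * m^2)

Checking each option against A^2 * s^4 / (kg * m^2):
  A. C/V: ✓ matches
  B. A·s/V: ✓ matches
  C. V/C: ✗ does not match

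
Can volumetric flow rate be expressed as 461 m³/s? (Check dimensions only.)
Yes

volumetric flow rate has SI base units: m^3 / s
m³/s reduces to the same SI base units, so it is a valid unit for volumetric flow rate.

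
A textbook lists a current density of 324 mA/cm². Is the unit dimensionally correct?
Yes

current density has SI base units: A / m^2
mA/cm² reduces to the same SI base units, so it is a valid unit for current density.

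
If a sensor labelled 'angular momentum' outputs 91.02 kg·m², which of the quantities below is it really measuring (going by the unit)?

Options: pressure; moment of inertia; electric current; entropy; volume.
moment of inertia

angular momentum should have units dimensionally equivalent to kg * m^2 / s (e.g. kg·m²/s).
The given unit 'kg·m²' reduces to kg * m^2. Of the listed options, that is the dimensionality of moment of inertia.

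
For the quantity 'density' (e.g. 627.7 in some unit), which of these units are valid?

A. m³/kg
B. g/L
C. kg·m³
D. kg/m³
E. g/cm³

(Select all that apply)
B, D, E

density has SI base units: kg / m^3

Checking each option against kg / m^3:
  A. m³/kg: ✗ does not match
  B. g/L: ✓ matches
  C. kg·m³: ✗ does not match
  D. kg/m³: ✓ matches
  E. g/cm³: ✓ matches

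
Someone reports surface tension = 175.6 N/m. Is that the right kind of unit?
Yes

surface tension has SI base units: kg / s^2
N/m reduces to the same SI base units, so it is a valid unit for surface tension.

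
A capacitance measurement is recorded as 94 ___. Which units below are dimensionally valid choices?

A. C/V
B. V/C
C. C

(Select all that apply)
A

capacitance has SI base units: A^2 * s^4 / (kg * m^2)

Checking each option against A^2 * s^4 / (kg * m^2):
  A. C/V: ✓ matches
  B. V/C: ✗ does not match
  C. C: ✗ does not match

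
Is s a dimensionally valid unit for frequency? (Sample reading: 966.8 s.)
No

frequency has SI base units: 1 / s
s does NOT reduce to 1 / s; a valid unit for frequency would be e.g. Hz.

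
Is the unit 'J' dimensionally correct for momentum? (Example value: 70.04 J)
No

momentum has SI base units: kg * m / s
J does NOT reduce to kg * m / s; a valid unit for momentum would be e.g. kg·m/s.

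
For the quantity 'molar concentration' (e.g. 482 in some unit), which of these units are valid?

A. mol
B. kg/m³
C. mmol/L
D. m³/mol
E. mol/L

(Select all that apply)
C, E

molar concentration has SI base units: mol / m^3

Checking each option against mol / m^3:
  A. mol: ✗ does not match
  B. kg/m³: ✗ does not match
  C. mmol/L: ✓ matches
  D. m³/mol: ✗ does not match
  E. mol/L: ✓ matches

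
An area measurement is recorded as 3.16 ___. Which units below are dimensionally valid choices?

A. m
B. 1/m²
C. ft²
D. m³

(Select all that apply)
C

area has SI base units: m^2

Checking each option against m^2:
  A. m: ✗ does not match
  B. 1/m²: ✗ does not match
  C. ft²: ✓ matches
  D. m³: ✗ does not match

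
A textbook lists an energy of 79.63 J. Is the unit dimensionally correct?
Yes

energy has SI base units: kg * m^2 / s^2
J reduces to the same SI base units, so it is a valid unit for energy.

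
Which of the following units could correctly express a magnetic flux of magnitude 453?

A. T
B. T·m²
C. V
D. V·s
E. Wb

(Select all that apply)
B, D, E

magnetic flux has SI base units: kg * m^2 / (A * s^2)

Checking each option against kg * m^2 / (A * s^2):
  A. T: ✗ does not match
  B. T·m²: ✓ matches
  C. V: ✗ does not match
  D. V·s: ✓ matches
  E. Wb: ✓ matches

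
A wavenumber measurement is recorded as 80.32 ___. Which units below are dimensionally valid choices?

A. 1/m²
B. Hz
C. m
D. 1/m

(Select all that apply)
D

wavenumber has SI base units: 1 / m

Checking each option against 1 / m:
  A. 1/m²: ✗ does not match
  B. Hz: ✗ does not match
  C. m: ✗ does not match
  D. 1/m: ✓ matches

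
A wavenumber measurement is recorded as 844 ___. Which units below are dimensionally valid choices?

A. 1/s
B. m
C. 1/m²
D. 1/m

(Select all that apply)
D

wavenumber has SI base units: 1 / m

Checking each option against 1 / m:
  A. 1/s: ✗ does not match
  B. m: ✗ does not match
  C. 1/m²: ✗ does not match
  D. 1/m: ✓ matches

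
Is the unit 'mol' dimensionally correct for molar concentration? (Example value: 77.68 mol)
No

molar concentration has SI base units: mol / m^3
mol does NOT reduce to mol / m^3; a valid unit for molar concentration would be e.g. mol/m³.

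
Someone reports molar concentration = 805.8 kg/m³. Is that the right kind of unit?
No

molar concentration has SI base units: mol / m^3
kg/m³ does NOT reduce to mol / m^3; a valid unit for molar concentration would be e.g. mol/m³.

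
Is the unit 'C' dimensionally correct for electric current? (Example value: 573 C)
No

electric current has SI base units: A
C does NOT reduce to A; a valid unit for electric current would be e.g. A.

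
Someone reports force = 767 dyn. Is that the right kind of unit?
Yes

force has SI base units: kg * m / s^2
dyn reduces to the same SI base units, so it is a valid unit for force.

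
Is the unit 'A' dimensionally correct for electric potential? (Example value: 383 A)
No

electric potential has SI base units: kg * m^2 / (A * s^3)
A does NOT reduce to kg * m^2 / (A * s^3); a valid unit for electric potential would be e.g. V.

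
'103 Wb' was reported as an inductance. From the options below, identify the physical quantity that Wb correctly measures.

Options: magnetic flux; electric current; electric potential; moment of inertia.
magnetic flux

inductance should have units dimensionally equivalent to kg * m^2 / (A^2 * s^2) (e.g. H).
The given unit 'Wb' reduces to kg * m^2 / (A * s^2). Of the listed options, that is the dimensionality of magnetic flux.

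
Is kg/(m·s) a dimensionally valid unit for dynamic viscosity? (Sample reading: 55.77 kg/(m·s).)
Yes

dynamic viscosity has SI base units: kg / (m * s)
kg/(m·s) reduces to the same SI base units, so it is a valid unit for dynamic viscosity.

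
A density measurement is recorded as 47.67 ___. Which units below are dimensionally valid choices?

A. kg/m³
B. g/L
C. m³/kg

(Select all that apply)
A, B

density has SI base units: kg / m^3

Checking each option against kg / m^3:
  A. kg/m³: ✓ matches
  B. g/L: ✓ matches
  C. m³/kg: ✗ does not match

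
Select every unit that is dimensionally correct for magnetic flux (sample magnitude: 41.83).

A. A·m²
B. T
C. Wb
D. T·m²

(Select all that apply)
C, D

magnetic flux has SI base units: kg * m^2 / (A * s^2)

Checking each option against kg * m^2 / (A * s^2):
  A. A·m²: ✗ does not match
  B. T: ✗ does not match
  C. Wb: ✓ matches
  D. T·m²: ✓ matches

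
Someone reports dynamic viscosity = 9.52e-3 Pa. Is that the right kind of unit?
No

dynamic viscosity has SI base units: kg / (m * s)
Pa does NOT reduce to kg / (m * s); a valid unit for dynamic viscosity would be e.g. Pa·s.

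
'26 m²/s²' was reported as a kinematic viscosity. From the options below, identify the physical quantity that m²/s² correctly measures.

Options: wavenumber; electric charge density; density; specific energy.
specific energy

kinematic viscosity should have units dimensionally equivalent to m^2 / s (e.g. m²/s).
The given unit 'm²/s²' reduces to m^2 / s^2. Of the listed options, that is the dimensionality of specific energy.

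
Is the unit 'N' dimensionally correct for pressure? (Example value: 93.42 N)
No

pressure has SI base units: kg / (m * s^2)
N does NOT reduce to kg / (m * s^2); a valid unit for pressure would be e.g. Pa.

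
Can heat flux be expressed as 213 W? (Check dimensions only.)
No

heat flux has SI base units: kg / s^3
W does NOT reduce to kg / s^3; a valid unit for heat flux would be e.g. W/m².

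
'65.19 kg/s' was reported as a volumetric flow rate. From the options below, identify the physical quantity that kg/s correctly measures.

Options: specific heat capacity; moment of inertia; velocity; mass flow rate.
mass flow rate

volumetric flow rate should have units dimensionally equivalent to m^3 / s (e.g. m³/s).
The given unit 'kg/s' reduces to kg / s. Of the listed options, that is the dimensionality of mass flow rate.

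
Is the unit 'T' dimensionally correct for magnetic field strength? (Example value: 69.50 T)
No

magnetic field strength has SI base units: A / m
T does NOT reduce to A / m; a valid unit for magnetic field strength would be e.g. A/m.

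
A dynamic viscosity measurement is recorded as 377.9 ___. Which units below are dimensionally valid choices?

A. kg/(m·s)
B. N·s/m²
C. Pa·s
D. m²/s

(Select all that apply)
A, B, C

dynamic viscosity has SI base units: kg / (m * s)

Checking each option against kg / (m * s):
  A. kg/(m·s): ✓ matches
  B. N·s/m²: ✓ matches
  C. Pa·s: ✓ matches
  D. m²/s: ✗ does not match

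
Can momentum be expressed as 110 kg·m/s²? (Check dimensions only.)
No

momentum has SI base units: kg * m / s
kg·m/s² does NOT reduce to kg * m / s; a valid unit for momentum would be e.g. kg·m/s.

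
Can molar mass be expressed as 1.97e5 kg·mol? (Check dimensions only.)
No

molar mass has SI base units: kg / mol
kg·mol does NOT reduce to kg / mol; a valid unit for molar mass would be e.g. kg/mol.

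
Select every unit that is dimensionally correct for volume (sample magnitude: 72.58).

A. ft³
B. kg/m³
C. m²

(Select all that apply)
A

volume has SI base units: m^3

Checking each option against m^3:
  A. ft³: ✓ matches
  B. kg/m³: ✗ does not match
  C. m²: ✗ does not match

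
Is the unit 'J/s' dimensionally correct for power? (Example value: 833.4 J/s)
Yes

power has SI base units: kg * m^2 / s^3
J/s reduces to the same SI base units, so it is a valid unit for power.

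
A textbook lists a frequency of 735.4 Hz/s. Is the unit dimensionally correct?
No

frequency has SI base units: 1 / s
Hz/s does NOT reduce to 1 / s; a valid unit for frequency would be e.g. Hz.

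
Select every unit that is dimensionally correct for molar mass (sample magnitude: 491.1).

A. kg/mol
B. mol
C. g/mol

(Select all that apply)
A, C

molar mass has SI base units: kg / mol

Checking each option against kg / mol:
  A. kg/mol: ✓ matches
  B. mol: ✗ does not match
  C. g/mol: ✓ matches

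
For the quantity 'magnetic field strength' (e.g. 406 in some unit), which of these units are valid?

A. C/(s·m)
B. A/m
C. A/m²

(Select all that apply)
A, B

magnetic field strength has SI base units: A / m

Checking each option against A / m:
  A. C/(s·m): ✓ matches
  B. A/m: ✓ matches
  C. A/m²: ✗ does not match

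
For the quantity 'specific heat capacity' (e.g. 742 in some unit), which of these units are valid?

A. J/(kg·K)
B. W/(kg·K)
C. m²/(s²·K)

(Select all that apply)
A, C

specific heat capacity has SI base units: m^2 / (s^2 * K)

Checking each option against m^2 / (s^2 * K):
  A. J/(kg·K): ✓ matches
  B. W/(kg·K): ✗ does not match
  C. m²/(s²·K): ✓ matches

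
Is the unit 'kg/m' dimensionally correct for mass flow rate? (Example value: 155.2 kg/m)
No

mass flow rate has SI base units: kg / s
kg/m does NOT reduce to kg / s; a valid unit for mass flow rate would be e.g. kg/s.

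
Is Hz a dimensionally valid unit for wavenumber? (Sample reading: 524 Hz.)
No

wavenumber has SI base units: 1 / m
Hz does NOT reduce to 1 / m; a valid unit for wavenumber would be e.g. 1/m.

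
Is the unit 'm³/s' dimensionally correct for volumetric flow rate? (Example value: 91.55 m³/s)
Yes

volumetric flow rate has SI base units: m^3 / s
m³/s reduces to the same SI base units, so it is a valid unit for volumetric flow rate.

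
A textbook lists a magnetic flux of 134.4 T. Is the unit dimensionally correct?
No

magnetic flux has SI base units: kg * m^2 / (A * s^2)
T does NOT reduce to kg * m^2 / (A * s^2); a valid unit for magnetic flux would be e.g. Wb.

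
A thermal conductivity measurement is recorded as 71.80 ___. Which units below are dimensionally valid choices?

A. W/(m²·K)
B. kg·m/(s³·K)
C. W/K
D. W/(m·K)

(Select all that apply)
B, D

thermal conductivity has SI base units: kg * m / (s^3 * K)

Checking each option against kg * m / (s^3 * K):
  A. W/(m²·K): ✗ does not match
  B. kg·m/(s³·K): ✓ matches
  C. W/K: ✗ does not match
  D. W/(m·K): ✓ matches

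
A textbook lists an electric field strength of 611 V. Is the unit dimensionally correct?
No

electric field strength has SI base units: kg * m / (A * s^3)
V does NOT reduce to kg * m / (A * s^3); a valid unit for electric field strength would be e.g. V/m.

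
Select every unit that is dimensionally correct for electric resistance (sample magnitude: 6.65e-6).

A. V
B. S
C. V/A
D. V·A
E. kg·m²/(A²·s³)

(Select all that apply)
C, E

electric resistance has SI base units: kg * m^2 / (A^2 * s^3)

Checking each option against kg * m^2 / (A^2 * s^3):
  A. V: ✗ does not match
  B. S: ✗ does not match
  C. V/A: ✓ matches
  D. V·A: ✗ does not match
  E. kg·m²/(A²·s³): ✓ matches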